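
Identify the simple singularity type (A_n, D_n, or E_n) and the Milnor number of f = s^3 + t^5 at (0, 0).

The Hessian of f at 0 has rank 0. Corank 2; j^3 = s^3 is a perfect cube, so E-series; the 5-jet and mu = 8 give E_8.

Type E_{8}, Milnor number mu = 8.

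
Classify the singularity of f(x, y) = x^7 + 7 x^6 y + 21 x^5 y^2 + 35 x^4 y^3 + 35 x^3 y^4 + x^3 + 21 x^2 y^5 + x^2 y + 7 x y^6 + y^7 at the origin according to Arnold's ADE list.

The Hessian of f at 0 has rank 0. Corank 2; j^3 = x^2*(x + y) has shape L^2 M (L != M), so D-series; mu = 8 gives D_8.

D_8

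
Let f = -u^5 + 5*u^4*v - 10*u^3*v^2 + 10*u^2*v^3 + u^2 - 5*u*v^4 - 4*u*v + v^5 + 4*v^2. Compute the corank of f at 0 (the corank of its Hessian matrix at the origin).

1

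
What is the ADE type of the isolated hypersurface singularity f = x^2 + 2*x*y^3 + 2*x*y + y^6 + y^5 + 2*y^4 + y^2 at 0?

A_4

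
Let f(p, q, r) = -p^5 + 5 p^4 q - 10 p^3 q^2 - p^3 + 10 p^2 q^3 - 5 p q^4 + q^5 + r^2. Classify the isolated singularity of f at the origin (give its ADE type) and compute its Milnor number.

The Hessian of f at 0 is [[0, 0, 0], [0, 0, 0], [0, 0, 2]] with rank 1, so corank 2. A Groebner basis of the Jacobian ideal J(f) in C{p,q,r} is {q^5, p*q^3 - q^4/4, p^2, r}; counting standard monomials gives mu = 8. Corank 2; j^3 = -p^3 is a perfect cube, so E-series; the 5-jet and mu = 8 give E_8.

Type E_8, Milnor number mu = 8.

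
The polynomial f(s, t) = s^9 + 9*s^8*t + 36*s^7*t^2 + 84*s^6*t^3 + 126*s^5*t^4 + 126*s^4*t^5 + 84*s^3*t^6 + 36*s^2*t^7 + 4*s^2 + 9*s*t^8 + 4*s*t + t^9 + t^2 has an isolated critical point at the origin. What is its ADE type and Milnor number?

Type A_{8}, Milnor number mu = 8.

The Hessian of f at 0 has rank 1. Corank 1: A-series; mu = 8 gives A_8.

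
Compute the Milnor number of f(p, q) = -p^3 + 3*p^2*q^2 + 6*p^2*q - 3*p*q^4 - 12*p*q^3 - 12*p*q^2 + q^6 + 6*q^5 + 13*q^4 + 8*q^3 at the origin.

6

The Hessian of f at 0 is [[0, 0], [0, 0]] with rank 0, so corank 2. A Groebner basis of the Jacobian ideal J(f) in C{p,q} is {p^3 - 6*p^2 + 24*p*q - 24*q^2, p^2*q - 2*p^2 + 8*p*q - 8*q^2, -p^2/2 + p*q^2 + 2*p*q - 2*q^2, q^3}; counting standard monomials gives mu = 6. Corank 2; j^3 = -(p - 2*q)^3 is a perfect cube, so E-series; the 4-jet and mu = 6 give E_6.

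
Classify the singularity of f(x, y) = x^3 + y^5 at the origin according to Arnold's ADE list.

E_8

The Hessian of f at 0 is [[0, 0], [0, 0]] with rank 0, so corank 2. A Groebner basis of the Jacobian ideal J(f) in C{x,y} is {y^4, x^2}; counting standard monomials gives mu = 8. Corank 2; j^3 = x^3 is a perfect cube, so E-series; the 5-jet and mu = 8 give E_8.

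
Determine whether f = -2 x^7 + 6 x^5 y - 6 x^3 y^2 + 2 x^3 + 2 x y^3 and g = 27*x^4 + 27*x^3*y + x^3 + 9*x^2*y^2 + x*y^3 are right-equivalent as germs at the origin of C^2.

Yes.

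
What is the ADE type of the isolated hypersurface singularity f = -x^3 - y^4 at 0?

The Hessian of f at 0 is [[0, 0], [0, 0]] with rank 0, so corank 2. A Groebner basis of the Jacobian ideal J(f) in C{x,y} is {y^3, x^2}; counting standard monomials gives mu = 6. Corank 2; j^3 = -x^3 is a perfect cube, so E-series; the 4-jet and mu = 6 give E_6.

E6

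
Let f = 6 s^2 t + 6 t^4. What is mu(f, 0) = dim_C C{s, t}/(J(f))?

5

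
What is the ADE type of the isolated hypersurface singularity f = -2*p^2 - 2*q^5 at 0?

The Hessian of f at 0 has rank 1. Corank 1: A-series; mu = 4 gives A_4.

A4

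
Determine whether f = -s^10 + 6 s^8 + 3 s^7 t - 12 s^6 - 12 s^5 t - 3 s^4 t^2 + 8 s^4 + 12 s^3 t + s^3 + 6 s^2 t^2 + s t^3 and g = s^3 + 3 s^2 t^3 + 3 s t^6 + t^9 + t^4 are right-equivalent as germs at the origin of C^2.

No.

The Hessian of f at 0 has rank 0. Corank 2; j^3 = s^3 is a perfect cube, so E-series; the 4-jet and mu = 7 give E_7. The Hessian of g at 0 has rank 0. Corank 2; j^3 = s^3 is a perfect cube, so E-series; the 4-jet and mu = 6 give E_6. f is E_7 but g is E_6, hence not right-equivalent.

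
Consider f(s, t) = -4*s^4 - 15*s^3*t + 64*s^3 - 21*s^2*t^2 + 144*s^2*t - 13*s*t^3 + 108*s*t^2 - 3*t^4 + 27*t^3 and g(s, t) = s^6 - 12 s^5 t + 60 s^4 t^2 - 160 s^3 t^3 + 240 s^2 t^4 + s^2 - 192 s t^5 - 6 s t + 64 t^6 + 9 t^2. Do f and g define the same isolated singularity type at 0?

The Hessian of f at 0 has rank 0. Corank 2; j^3 = (4*s + 3*t)^3 is a perfect cube, so E-series; the 4-jet and mu = 7 give E_7. The Hessian of g at 0 has rank 1. Corank 1: A-series; mu = 5 gives A_5. f is E_7 but g is A_5, hence not right-equivalent.

No.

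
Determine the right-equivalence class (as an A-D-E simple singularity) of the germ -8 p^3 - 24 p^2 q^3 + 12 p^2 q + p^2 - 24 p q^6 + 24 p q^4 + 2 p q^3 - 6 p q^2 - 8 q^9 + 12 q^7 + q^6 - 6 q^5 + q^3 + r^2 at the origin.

A_{2}

The Hessian of f at 0 is [[2, 0, 0], [0, 0, 0], [0, 0, 2]] with rank 2, so corank 1. A Groebner basis of the Jacobian ideal J(f) in C{p,q,r} is {q^2, p, r}; counting standard monomials gives mu = 2. Corank 1: A-series; mu = 2 gives A_2.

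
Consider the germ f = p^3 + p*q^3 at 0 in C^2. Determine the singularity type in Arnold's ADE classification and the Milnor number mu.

The Hessian of f at 0 is [[0, 0], [0, 0]] with rank 0, so corank 2. A Groebner basis of the Jacobian ideal J(f) in C{p,q} is {p^3, p*q^2, 3*p^2 + q^3}; counting standard monomials gives mu = 7. Corank 2; j^3 = p^3 is a perfect cube, so E-series; the 4-jet and mu = 7 give E_7.

Type E_{7}, Milnor number mu = 7.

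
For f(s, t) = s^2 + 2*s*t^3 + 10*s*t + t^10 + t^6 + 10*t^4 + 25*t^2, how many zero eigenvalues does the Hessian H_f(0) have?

1

The Hessian at 0 is [[2, 10], [10, 50]] of rank 1; hence corank 1.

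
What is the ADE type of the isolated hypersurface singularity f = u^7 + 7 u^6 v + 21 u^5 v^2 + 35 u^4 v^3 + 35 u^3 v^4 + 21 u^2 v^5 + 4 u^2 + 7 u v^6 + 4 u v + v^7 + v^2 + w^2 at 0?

A_6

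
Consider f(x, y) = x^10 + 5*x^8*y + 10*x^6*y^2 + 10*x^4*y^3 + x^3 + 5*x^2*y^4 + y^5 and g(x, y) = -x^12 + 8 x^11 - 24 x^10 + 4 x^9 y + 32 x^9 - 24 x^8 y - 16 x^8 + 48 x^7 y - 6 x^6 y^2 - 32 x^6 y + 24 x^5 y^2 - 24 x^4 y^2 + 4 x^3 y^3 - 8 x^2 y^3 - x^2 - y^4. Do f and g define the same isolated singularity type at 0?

No.

The Hessian of f at 0 is [[0, 0], [0, 0]] with rank 0, so corank 2. A Groebner basis of the Jacobian ideal J(f) in C{x,y} is {y^4, x^2}; counting standard monomials gives mu = 8. Corank 2; j^3 = x^3 is a perfect cube, so E-series; the 5-jet and mu = 8 give E_8. The Hessian of g at 0 is [[-2, 0], [0, 0]] with rank 1, so corank 1. A Groebner basis of the Jacobian ideal J(g) in C{x,y} is {y^3, x}; counting standard monomials gives mu = 3. Corank 1: A-series; mu = 3 gives A_3. f is E_8 but g is A_3, hence not right-equivalent.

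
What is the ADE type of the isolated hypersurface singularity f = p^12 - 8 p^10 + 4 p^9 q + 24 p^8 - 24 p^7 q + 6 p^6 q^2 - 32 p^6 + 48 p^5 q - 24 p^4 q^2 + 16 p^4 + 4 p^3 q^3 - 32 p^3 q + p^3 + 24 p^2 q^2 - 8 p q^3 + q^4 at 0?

The Hessian of f at 0 has rank 0. Corank 2; j^3 = p^3 is a perfect cube, so E-series; the 4-jet and mu = 6 give E_6.

E_6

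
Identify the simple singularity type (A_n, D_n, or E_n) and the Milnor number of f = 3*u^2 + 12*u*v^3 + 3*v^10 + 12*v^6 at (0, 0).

The Hessian of f at 0 has rank 1. Corank 1: A-series; mu = 9 gives A_9.

Type A_9, Milnor number mu = 9.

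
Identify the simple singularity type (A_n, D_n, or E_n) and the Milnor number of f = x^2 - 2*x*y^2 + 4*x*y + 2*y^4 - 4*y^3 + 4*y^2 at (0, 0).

The Hessian of f at 0 has rank 1. Corank 1: A-series; mu = 3 gives A_3.

Type A_{3}, Milnor number mu = 3.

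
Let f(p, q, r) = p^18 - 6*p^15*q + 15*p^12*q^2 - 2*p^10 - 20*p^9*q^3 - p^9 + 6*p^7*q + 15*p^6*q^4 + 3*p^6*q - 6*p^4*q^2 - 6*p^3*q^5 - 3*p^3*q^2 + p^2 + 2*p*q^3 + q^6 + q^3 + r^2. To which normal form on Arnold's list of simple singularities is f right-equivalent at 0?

A_2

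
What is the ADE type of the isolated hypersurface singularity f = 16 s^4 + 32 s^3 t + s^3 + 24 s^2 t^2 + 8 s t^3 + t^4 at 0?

The Hessian of f at 0 has rank 0. Corank 2; j^3 = s^3 is a perfect cube, so E-series; the 4-jet and mu = 6 give E_6.

E_6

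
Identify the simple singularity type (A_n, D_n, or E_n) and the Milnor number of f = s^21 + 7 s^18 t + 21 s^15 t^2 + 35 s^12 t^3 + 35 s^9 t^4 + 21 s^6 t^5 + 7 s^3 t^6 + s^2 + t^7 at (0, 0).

The Hessian of f at 0 has rank 1. Corank 1: A-series; mu = 6 gives A_6.

Type A_{6}, Milnor number mu = 6.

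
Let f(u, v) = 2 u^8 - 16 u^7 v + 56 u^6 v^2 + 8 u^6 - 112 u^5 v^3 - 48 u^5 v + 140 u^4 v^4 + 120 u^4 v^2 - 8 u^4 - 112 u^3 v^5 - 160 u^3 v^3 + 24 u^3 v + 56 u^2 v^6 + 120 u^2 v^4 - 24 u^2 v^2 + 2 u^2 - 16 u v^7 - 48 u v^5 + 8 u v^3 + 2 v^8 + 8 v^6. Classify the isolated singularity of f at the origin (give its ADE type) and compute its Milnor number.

The Hessian of f at 0 has rank 1. Corank 1: A-series; mu = 7 gives A_7.

Type A_7, Milnor number mu = 7.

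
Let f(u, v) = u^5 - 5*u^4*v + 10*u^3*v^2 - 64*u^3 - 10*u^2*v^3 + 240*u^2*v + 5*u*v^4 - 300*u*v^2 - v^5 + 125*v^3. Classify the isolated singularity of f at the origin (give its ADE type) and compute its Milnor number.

Type E8, Milnor number mu = 8.

The Hessian of f at 0 is [[0, 0], [0, 0]] with rank 0, so corank 2. A Groebner basis of the Jacobian ideal J(f) in C{u,v} is {v^5, u*v^3 - 19*v^4/16, u^2 - 5*u*v/2 + 25*v^2/16}; counting standard monomials gives mu = 8. Corank 2; j^3 = -(4*u - 5*v)^3 is a perfect cube, so E-series; the 5-jet and mu = 8 give E_8.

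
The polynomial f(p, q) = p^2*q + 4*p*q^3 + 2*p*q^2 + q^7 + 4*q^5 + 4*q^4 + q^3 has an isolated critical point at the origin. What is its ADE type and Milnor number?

The Hessian of f at 0 has rank 0. Corank 2; j^3 = q*(p + q)^2 has shape L^2 M (L != M), so D-series; mu = 8 gives D_8.

Type D8, Milnor number mu = 8.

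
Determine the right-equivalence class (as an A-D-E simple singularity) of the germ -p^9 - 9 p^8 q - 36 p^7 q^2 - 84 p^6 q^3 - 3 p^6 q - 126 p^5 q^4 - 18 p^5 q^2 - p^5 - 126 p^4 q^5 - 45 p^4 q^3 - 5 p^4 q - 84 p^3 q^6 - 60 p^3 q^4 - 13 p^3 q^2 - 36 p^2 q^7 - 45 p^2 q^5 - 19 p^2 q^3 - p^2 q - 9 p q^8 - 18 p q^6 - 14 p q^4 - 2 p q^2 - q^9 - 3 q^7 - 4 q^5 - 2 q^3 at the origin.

D4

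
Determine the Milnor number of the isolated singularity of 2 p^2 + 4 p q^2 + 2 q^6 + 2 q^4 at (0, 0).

5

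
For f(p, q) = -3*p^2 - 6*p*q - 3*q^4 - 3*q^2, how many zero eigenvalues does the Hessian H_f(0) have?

1

Hessian at 0 has rank 1.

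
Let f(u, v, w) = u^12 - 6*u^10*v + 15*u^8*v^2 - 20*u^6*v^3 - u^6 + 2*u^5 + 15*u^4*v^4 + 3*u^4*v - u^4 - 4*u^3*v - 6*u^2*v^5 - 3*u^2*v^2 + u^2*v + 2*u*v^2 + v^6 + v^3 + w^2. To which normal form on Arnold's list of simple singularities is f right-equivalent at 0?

The Hessian of f at 0 is [[0, 0, 0], [0, 0, 0], [0, 0, 2]] with rank 1, so corank 2. A Groebner basis of the Jacobian ideal J(f) in C{u,v,w} is {u^2/3 + 4*u*v/3 + v^4 - 2*v^3/3 + v^2, u^3 - u^2/5 + u*v - 2*v^3/5 + 6*v^2/5, u^2*v - u*v - v^2, u^2/15 + u*v^2 + 2*u*v/3 + 7*v^3/15 + 3*v^2/5, w}; counting standard monomials gives mu = 7. Corank 2; j^3 = v*(u + v)^2 has shape L^2 M (L != M), so D-series; mu = 7 gives D_7.

D7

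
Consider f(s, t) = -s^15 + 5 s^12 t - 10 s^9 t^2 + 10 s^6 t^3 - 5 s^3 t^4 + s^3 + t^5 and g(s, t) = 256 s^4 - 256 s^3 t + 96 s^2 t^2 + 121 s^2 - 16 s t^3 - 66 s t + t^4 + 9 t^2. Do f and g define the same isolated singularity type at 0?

No.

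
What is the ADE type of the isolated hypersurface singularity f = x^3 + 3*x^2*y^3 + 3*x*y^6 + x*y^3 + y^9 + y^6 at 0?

The Hessian of f at 0 is [[0, 0], [0, 0]] with rank 0, so corank 2. A Groebner basis of the Jacobian ideal J(f) in C{x,y} is {x^3, x*y^2, 3*x^2 + y^3}; counting standard monomials gives mu = 7. Corank 2; j^3 = x^3 is a perfect cube, so E-series; the 4-jet and mu = 7 give E_7.

E7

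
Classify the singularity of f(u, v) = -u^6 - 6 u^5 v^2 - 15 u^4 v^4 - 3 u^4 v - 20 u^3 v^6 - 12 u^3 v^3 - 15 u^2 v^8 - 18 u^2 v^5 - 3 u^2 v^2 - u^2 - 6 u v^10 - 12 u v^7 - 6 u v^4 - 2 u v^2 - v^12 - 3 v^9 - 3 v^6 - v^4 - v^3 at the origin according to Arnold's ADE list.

A_{2}

The Hessian of f at 0 is [[-2, 0], [0, 0]] with rank 1, so corank 1. A Groebner basis of the Jacobian ideal J(f) in C{u,v} is {v^2, u}; counting standard monomials gives mu = 2. Corank 1: A-series; mu = 2 gives A_2.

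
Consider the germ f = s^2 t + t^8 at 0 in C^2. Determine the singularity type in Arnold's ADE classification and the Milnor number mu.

Type D_{9}, Milnor number mu = 9.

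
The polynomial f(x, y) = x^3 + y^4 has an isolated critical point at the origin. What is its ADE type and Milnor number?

Type E_6, Milnor number mu = 6.

The Hessian of f at 0 has rank 0. Corank 2; j^3 = x^3 is a perfect cube, so E-series; the 4-jet and mu = 6 give E_6.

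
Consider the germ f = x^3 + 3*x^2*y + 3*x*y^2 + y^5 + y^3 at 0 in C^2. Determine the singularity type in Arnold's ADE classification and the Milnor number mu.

The Hessian of f at 0 has rank 0. Corank 2; j^3 = (x + y)^3 is a perfect cube, so E-series; the 5-jet and mu = 8 give E_8.

Type E8, Milnor number mu = 8.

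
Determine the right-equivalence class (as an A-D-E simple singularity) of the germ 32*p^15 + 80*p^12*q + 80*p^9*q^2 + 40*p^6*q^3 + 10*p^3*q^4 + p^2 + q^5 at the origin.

A_{4}

The Hessian of f at 0 is [[2, 0], [0, 0]] with rank 1, so corank 1. A Groebner basis of the Jacobian ideal J(f) in C{p,q} is {q^4, p}; counting standard monomials gives mu = 4. Corank 1: A-series; mu = 4 gives A_4.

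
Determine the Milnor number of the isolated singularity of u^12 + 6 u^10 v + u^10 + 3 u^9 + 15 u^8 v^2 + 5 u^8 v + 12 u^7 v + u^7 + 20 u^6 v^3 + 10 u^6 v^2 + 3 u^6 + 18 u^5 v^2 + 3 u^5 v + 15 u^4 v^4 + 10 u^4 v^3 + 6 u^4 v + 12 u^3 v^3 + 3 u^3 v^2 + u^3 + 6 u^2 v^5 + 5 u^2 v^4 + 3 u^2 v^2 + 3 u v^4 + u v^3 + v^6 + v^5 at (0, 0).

7

The Hessian of f at 0 has rank 0. Corank 2; j^3 = u^3 is a perfect cube, so E-series; the 4-jet and mu = 7 give E_7.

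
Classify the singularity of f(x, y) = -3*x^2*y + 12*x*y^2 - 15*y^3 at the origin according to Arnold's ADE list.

D_{4}

The Hessian of f at 0 has rank 0. Corank 2; j^3 = -3*y*(x^2 - 4*x*y + 5*y^2) splits into three distinct lines over C (the quadratic factor has nonzero discriminant), so D_4.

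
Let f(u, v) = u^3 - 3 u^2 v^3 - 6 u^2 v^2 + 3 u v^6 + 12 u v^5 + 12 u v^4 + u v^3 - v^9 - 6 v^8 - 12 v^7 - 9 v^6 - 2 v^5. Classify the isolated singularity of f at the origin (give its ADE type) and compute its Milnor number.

Type E_{7}, Milnor number mu = 7.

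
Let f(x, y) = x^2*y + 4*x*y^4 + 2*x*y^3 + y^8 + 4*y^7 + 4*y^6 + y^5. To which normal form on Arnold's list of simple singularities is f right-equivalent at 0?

The Hessian of f at 0 has rank 0. Corank 2; j^3 = x^2*y has shape L^2 M (L != M), so D-series; mu = 9 gives D_9.

D9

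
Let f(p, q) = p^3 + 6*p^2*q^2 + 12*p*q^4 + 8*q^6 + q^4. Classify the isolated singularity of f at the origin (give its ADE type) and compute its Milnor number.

The Hessian of f at 0 has rank 0. Corank 2; j^3 = p^3 is a perfect cube, so E-series; the 4-jet and mu = 6 give E_6.

Type E_6, Milnor number mu = 6.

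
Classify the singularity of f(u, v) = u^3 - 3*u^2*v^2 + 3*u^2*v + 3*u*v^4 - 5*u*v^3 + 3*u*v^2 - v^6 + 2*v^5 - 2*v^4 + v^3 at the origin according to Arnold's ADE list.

E_{7}

The Hessian of f at 0 has rank 0. Corank 2; j^3 = (u + v)^3 is a perfect cube, so E-series; the 4-jet and mu = 7 give E_7.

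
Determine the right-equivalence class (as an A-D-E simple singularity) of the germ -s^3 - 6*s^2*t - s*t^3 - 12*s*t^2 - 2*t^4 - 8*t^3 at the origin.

The Hessian of f at 0 has rank 0. Corank 2; j^3 = -(s + 2*t)^3 is a perfect cube, so E-series; the 4-jet and mu = 7 give E_7.

E_7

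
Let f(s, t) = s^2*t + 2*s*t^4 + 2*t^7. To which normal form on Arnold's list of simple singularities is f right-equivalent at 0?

D_{8}

The Hessian of f at 0 has rank 0. Corank 2; j^3 = s^2*t has shape L^2 M (L != M), so D-series; mu = 8 gives D_8.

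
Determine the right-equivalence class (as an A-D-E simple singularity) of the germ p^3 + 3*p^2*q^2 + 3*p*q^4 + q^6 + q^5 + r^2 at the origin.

E_{8}

The Hessian of f at 0 has rank 1. Corank 2; j^3 = p^3 is a perfect cube, so E-series; the 5-jet and mu = 8 give E_8.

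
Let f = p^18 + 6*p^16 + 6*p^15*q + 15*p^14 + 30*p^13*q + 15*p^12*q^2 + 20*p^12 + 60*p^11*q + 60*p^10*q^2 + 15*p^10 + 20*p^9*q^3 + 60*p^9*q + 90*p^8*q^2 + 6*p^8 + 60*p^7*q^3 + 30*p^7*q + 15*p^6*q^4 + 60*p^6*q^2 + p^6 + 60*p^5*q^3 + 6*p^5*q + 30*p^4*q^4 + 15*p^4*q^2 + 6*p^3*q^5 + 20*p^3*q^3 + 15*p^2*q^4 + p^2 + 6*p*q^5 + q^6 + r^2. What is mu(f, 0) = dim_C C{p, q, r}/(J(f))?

5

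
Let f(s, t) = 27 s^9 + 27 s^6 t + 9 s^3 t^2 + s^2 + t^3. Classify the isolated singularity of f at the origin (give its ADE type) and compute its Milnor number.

The Hessian of f at 0 has rank 1. Corank 1: A-series; mu = 2 gives A_2.

Type A2, Milnor number mu = 2.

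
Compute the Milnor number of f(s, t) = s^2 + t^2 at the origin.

The Hessian of f at 0 is [[2, 0], [0, 2]] with rank 2, so corank 0. A Groebner basis of the Jacobian ideal J(f) in C{s,t} is {s, t}; counting standard monomials gives mu = 1. Corank 0: nondegenerate Morse point, so A_1.

1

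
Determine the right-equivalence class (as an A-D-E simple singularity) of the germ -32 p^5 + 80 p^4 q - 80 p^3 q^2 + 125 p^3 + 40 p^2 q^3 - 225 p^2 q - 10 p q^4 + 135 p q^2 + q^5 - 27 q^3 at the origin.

The Hessian of f at 0 has rank 0. Corank 2; j^3 = (5*p - 3*q)^3 is a perfect cube, so E-series; the 5-jet and mu = 8 give E_8.

E8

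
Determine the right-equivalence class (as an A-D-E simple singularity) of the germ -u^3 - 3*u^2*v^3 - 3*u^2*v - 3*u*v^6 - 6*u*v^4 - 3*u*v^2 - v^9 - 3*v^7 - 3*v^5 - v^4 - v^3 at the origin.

E6

The Hessian of f at 0 has rank 0. Corank 2; j^3 = -(u + v)^3 is a perfect cube, so E-series; the 4-jet and mu = 6 give E_6.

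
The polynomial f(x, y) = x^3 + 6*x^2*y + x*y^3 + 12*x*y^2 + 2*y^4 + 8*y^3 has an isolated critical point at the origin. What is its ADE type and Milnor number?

The Hessian of f at 0 has rank 0. Corank 2; j^3 = (x + 2*y)^3 is a perfect cube, so E-series; the 4-jet and mu = 7 give E_7.

Type E7, Milnor number mu = 7.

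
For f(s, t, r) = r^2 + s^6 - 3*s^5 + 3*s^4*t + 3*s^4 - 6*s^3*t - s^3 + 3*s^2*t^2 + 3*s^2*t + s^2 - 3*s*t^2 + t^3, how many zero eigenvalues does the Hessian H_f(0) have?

Hessian at 0 has rank 2.

1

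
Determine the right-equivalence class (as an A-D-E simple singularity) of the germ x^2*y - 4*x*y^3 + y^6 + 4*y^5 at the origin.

The Hessian of f at 0 has rank 0. Corank 2; j^3 = x^2*y has shape L^2 M (L != M), so D-series; mu = 7 gives D_7.

D7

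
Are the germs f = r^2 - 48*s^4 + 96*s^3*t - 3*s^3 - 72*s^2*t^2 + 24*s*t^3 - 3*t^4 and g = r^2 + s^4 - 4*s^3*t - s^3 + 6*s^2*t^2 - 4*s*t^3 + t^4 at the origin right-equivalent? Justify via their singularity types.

Yes.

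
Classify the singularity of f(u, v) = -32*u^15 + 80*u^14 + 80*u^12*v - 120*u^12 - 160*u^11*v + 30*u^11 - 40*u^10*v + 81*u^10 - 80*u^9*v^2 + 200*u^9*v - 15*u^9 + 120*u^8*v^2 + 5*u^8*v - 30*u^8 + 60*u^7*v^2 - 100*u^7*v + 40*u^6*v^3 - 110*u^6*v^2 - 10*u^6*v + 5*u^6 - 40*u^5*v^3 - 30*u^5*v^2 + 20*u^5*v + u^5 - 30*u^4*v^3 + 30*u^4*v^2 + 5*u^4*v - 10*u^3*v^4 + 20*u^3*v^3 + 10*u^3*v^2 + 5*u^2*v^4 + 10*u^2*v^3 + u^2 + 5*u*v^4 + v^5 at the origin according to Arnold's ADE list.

A_4

The Hessian of f at 0 has rank 1. Corank 1: A-series; mu = 4 gives A_4.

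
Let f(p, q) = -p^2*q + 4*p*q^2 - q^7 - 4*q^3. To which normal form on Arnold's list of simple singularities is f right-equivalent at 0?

D_{8}

The Hessian of f at 0 has rank 0. Corank 2; j^3 = -q*(p - 2*q)^2 has shape L^2 M (L != M), so D-series; mu = 8 gives D_8.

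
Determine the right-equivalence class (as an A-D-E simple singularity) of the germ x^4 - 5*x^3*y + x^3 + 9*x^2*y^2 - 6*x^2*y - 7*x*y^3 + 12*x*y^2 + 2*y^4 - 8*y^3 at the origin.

E7

The Hessian of f at 0 has rank 0. Corank 2; j^3 = (x - 2*y)^3 is a perfect cube, so E-series; the 4-jet and mu = 7 give E_7.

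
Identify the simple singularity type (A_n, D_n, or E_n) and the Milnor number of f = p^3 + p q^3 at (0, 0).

The Hessian of f at 0 has rank 0. Corank 2; j^3 = p^3 is a perfect cube, so E-series; the 4-jet and mu = 7 give E_7.

Type E_7, Milnor number mu = 7.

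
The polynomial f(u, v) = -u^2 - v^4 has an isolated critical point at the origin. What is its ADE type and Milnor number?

Type A3, Milnor number mu = 3.

The Hessian of f at 0 is [[-2, 0], [0, 0]] with rank 1, so corank 1. A Groebner basis of the Jacobian ideal J(f) in C{u,v} is {v^3, u}; counting standard monomials gives mu = 3. Corank 1: A-series; mu = 3 gives A_3.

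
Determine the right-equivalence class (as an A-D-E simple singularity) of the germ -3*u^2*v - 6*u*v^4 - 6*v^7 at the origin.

D_{8}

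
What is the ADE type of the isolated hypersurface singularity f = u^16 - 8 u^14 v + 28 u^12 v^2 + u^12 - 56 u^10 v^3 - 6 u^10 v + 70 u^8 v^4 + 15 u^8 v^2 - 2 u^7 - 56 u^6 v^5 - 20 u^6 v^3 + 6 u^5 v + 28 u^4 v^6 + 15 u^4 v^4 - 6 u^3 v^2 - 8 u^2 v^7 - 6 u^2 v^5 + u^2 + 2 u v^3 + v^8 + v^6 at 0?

The Hessian of f at 0 is [[2, 0], [0, 0]] with rank 1, so corank 1. A Groebner basis of the Jacobian ideal J(f) in C{u,v} is {u^3, u^2*v, u + v^3}; counting standard monomials gives mu = 7. Corank 1: A-series; mu = 7 gives A_7.

A_7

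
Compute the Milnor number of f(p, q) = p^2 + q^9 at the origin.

8

The Hessian of f at 0 is [[2, 0], [0, 0]] with rank 1, so corank 1. A Groebner basis of the Jacobian ideal J(f) in C{p,q} is {q^8, p}; counting standard monomials gives mu = 8. Corank 1: A-series; mu = 8 gives A_8.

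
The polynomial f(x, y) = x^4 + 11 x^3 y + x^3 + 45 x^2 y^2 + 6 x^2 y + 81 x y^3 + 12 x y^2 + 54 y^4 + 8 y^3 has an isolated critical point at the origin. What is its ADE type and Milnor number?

Type E7, Milnor number mu = 7.

The Hessian of f at 0 is [[0, 0], [0, 0]] with rank 0, so corank 2. A Groebner basis of the Jacobian ideal J(f) in C{x,y} is {3*x^2 + 12*x*y + y^4 + y^3 + 12*y^2, x^3 + 30*x^2 + 120*x*y + 18*y^3 + 120*y^2, x^2*y - 9*x^2 - 36*x*y - 7*y^3 - 36*y^2, 2*x^2 + x*y^2 + 8*x*y + 8*y^3/3 + 8*y^2}; counting standard monomials gives mu = 7. Corank 2; j^3 = (x + 2*y)^3 is a perfect cube, so E-series; the 4-jet and mu = 7 give E_7.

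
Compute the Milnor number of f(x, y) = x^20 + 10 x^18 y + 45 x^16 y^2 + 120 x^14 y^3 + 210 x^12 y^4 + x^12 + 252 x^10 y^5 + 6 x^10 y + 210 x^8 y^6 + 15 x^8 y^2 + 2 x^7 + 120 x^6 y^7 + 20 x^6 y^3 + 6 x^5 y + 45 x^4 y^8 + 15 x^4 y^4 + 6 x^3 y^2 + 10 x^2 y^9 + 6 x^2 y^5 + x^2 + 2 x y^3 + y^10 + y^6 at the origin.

9

The Hessian of f at 0 has rank 1. Corank 1: A-series; mu = 9 gives A_9.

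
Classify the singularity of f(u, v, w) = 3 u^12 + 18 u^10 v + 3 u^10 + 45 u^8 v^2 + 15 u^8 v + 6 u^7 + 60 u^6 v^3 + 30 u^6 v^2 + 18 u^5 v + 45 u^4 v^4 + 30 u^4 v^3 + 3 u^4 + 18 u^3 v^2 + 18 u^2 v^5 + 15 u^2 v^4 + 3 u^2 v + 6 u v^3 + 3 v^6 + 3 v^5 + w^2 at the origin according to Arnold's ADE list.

D_{7}

The Hessian of f at 0 is [[0, 0, 0], [0, 0, 0], [0, 0, 2]] with rank 1, so corank 2. A Groebner basis of the Jacobian ideal J(f) in C{u,v,w} is {u^3, u^2*v + u^2/6 + u*v^2/6, u*v + v^3, w}; counting standard monomials gives mu = 7. Corank 2; j^3 = 3*u^2*v has shape L^2 M (L != M), so D-series; mu = 7 gives D_7.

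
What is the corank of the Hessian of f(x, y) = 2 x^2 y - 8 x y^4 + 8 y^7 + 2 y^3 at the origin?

The Hessian at 0 is [[0, 0], [0, 0]] of rank 0; hence corank 2.

2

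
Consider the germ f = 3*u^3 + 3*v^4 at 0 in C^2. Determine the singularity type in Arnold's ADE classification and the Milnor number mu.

Type E_{6}, Milnor number mu = 6.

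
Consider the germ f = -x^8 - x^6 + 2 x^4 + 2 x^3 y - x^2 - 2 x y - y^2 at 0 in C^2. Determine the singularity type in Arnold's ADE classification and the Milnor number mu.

The Hessian of f at 0 is [[-2, -2], [-2, -2]] with rank 1, so corank 1. A Groebner basis of the Jacobian ideal J(f) in C{x,y} is {3*x^2 + 7*x*y + y^4 + 4*y^2, x^3 - x - y, x^2*y + 2*x/3 - y^3/3 + 2*y/3, x*y^2 - x/3 + 2*y^3/3 - y/3}; counting standard monomials gives mu = 7. Corank 1: A-series; mu = 7 gives A_7.

Type A7, Milnor number mu = 7.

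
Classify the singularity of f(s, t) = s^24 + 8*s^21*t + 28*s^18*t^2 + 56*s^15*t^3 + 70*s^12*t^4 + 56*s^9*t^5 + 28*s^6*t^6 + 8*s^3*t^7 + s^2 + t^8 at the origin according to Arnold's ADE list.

The Hessian of f at 0 is [[2, 0], [0, 0]] with rank 1, so corank 1. A Groebner basis of the Jacobian ideal J(f) in C{s,t} is {t^7, s}; counting standard monomials gives mu = 7. Corank 1: A-series; mu = 7 gives A_7.

A7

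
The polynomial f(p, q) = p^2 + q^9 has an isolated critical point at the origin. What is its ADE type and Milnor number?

Type A_8, Milnor number mu = 8.

The Hessian of f at 0 has rank 1. Corank 1: A-series; mu = 8 gives A_8.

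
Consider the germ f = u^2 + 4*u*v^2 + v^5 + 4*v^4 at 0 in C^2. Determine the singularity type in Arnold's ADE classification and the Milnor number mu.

The Hessian of f at 0 is [[2, 0], [0, 0]] with rank 1, so corank 1. A Groebner basis of the Jacobian ideal J(f) in C{u,v} is {u^2, u/2 + v^2}; counting standard monomials gives mu = 4. Corank 1: A-series; mu = 4 gives A_4.

Type A4, Milnor number mu = 4.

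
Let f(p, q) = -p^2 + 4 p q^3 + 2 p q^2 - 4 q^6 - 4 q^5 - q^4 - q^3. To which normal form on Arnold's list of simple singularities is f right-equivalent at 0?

A_{2}

The Hessian of f at 0 has rank 1. Corank 1: A-series; mu = 2 gives A_2.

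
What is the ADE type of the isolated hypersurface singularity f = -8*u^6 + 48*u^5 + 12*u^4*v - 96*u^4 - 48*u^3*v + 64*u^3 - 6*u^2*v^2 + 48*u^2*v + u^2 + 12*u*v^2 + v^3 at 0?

The Hessian of f at 0 has rank 1. Corank 1: A-series; mu = 2 gives A_2.

A2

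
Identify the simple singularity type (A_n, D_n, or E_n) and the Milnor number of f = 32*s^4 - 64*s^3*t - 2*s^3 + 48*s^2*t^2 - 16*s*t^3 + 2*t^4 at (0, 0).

Type E6, Milnor number mu = 6.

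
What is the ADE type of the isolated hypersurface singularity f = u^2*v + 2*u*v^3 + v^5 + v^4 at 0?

The Hessian of f at 0 has rank 0. Corank 2; j^3 = u^2*v has shape L^2 M (L != M), so D-series; mu = 5 gives D_5.

D_{5}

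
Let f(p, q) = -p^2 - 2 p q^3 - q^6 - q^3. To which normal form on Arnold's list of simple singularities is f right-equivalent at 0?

A_2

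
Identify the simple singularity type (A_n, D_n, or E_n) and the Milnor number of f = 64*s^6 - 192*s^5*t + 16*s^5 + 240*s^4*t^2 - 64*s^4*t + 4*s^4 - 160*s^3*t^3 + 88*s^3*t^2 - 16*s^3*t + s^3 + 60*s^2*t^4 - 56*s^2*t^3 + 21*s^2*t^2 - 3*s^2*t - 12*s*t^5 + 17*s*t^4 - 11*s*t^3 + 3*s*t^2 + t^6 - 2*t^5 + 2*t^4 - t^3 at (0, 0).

Type E_{7}, Milnor number mu = 7.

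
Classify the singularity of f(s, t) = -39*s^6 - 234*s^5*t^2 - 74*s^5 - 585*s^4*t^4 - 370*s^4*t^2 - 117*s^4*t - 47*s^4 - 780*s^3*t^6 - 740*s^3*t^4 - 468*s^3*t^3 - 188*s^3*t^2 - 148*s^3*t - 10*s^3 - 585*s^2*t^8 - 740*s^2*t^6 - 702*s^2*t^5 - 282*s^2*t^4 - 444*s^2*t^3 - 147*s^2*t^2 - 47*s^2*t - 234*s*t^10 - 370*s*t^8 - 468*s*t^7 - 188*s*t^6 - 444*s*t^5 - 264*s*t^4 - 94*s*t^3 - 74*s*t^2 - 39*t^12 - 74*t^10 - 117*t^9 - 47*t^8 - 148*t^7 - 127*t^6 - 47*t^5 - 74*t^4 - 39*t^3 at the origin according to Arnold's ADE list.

The Hessian of f at 0 has rank 0. Corank 2; j^3 = -(2*s + 3*t)*(5*s^2 + 16*s*t + 13*t^2) splits into three distinct lines over C (the quadratic factor has nonzero discriminant), so D_4.

D4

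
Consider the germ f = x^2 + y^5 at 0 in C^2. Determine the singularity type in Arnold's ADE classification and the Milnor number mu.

The Hessian of f at 0 has rank 1. Corank 1: A-series; mu = 4 gives A_4.

Type A_{4}, Milnor number mu = 4.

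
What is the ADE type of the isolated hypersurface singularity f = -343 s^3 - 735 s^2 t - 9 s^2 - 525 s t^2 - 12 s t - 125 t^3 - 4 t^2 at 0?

The Hessian of f at 0 has rank 1. Corank 1: A-series; mu = 2 gives A_2.

A_{2}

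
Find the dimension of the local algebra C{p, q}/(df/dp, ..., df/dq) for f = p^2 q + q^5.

6

The Hessian of f at 0 is [[0, 0], [0, 0]] with rank 0, so corank 2. A Groebner basis of the Jacobian ideal J(f) in C{p,q} is {p^2/5 + q^4, p^3, p*q}; counting standard monomials gives mu = 6. Corank 2; j^3 = p^2*q has shape L^2 M (L != M), so D-series; mu = 6 gives D_6.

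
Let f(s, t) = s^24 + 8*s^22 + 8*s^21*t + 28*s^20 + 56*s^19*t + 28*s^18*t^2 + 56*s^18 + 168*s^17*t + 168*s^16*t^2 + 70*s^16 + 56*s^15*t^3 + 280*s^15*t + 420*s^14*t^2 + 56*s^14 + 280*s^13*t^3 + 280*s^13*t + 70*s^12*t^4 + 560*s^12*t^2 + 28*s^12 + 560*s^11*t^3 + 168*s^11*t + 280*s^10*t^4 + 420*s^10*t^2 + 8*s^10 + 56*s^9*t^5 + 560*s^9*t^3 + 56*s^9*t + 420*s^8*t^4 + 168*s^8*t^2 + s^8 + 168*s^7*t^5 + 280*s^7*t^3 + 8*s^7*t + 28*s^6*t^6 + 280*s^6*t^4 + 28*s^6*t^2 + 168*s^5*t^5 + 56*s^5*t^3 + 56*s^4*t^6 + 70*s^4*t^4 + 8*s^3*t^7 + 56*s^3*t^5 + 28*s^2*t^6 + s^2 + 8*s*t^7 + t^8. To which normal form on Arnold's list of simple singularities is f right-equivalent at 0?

A7

The Hessian of f at 0 has rank 1. Corank 1: A-series; mu = 7 gives A_7.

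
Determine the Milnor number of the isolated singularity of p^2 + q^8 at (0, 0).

7

The Hessian of f at 0 has rank 1. Corank 1: A-series; mu = 7 gives A_7.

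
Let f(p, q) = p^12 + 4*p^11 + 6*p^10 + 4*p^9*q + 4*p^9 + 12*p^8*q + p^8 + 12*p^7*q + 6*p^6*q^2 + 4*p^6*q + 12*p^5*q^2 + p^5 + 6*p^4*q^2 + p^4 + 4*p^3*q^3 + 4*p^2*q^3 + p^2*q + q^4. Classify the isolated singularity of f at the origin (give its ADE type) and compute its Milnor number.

The Hessian of f at 0 has rank 0. Corank 2; j^3 = p^2*q has shape L^2 M (L != M), so D-series; mu = 5 gives D_5.

Type D_{5}, Milnor number mu = 5.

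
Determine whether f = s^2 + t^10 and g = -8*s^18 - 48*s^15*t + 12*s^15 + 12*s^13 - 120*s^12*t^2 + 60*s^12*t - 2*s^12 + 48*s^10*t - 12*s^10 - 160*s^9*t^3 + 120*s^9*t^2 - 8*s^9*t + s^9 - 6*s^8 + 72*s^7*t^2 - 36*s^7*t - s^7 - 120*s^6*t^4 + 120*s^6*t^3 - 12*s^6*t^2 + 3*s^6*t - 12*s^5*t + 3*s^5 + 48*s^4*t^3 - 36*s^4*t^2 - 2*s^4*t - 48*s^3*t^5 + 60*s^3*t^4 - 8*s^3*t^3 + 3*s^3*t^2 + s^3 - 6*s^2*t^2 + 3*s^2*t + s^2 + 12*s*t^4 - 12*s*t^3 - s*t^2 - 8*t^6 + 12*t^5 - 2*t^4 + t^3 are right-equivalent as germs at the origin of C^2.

No.

The Hessian of f at 0 has rank 1. Corank 1: A-series; mu = 9 gives A_9. The Hessian of g at 0 has rank 1. Corank 1: A-series; mu = 2 gives A_2. f is A_9 but g is A_2, hence not right-equivalent.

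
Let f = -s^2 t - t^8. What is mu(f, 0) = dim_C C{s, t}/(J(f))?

The Hessian of f at 0 is [[0, 0], [0, 0]] with rank 0, so corank 2. A Groebner basis of the Jacobian ideal J(f) in C{s,t} is {s^2/8 + t^7, s^3, s*t}; counting standard monomials gives mu = 9. Corank 2; j^3 = -s^2*t has shape L^2 M (L != M), so D-series; mu = 9 gives D_9.

9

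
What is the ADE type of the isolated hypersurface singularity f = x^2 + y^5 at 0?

A4

The Hessian of f at 0 is [[2, 0], [0, 0]] with rank 1, so corank 1. A Groebner basis of the Jacobian ideal J(f) in C{x,y} is {y^4, x}; counting standard monomials gives mu = 4. Corank 1: A-series; mu = 4 gives A_4.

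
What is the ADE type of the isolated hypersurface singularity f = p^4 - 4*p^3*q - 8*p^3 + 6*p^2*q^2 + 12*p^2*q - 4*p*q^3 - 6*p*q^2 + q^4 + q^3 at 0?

The Hessian of f at 0 is [[0, 0], [0, 0]] with rank 0, so corank 2. A Groebner basis of the Jacobian ideal J(f) in C{p,q} is {q^4, p*q^2 - 2*q^3/3, p^2 - p*q + q^2/4}; counting standard monomials gives mu = 6. Corank 2; j^3 = -(2*p - q)^3 is a perfect cube, so E-series; the 4-jet and mu = 6 give E_6.

E6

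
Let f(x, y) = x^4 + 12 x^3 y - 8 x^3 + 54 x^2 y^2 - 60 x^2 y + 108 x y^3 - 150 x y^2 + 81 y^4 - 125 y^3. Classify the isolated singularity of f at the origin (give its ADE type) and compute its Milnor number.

Type E6, Milnor number mu = 6.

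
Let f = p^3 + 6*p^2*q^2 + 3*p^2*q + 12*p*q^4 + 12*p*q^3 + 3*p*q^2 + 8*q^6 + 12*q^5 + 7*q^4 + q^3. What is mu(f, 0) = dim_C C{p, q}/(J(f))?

The Hessian of f at 0 has rank 0. Corank 2; j^3 = (p + q)^3 is a perfect cube, so E-series; the 4-jet and mu = 6 give E_6.

6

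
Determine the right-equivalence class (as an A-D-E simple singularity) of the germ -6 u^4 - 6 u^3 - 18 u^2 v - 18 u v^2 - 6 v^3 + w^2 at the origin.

The Hessian of f at 0 is [[0, 0, 0], [0, 0, 0], [0, 0, 2]] with rank 1, so corank 2. A Groebner basis of the Jacobian ideal J(f) in C{u,v,w} is {v^4, u*v^2 + 2*v^3/3, u^2 + 2*u*v + v^2, w}; counting standard monomials gives mu = 6. Corank 2; j^3 = -6*(u + v)^3 is a perfect cube, so E-series; the 4-jet and mu = 6 give E_6.

E_6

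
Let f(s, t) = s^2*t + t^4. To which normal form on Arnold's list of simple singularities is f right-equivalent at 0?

The Hessian of f at 0 has rank 0. Corank 2; j^3 = s^2*t has shape L^2 M (L != M), so D-series; mu = 5 gives D_5.

D5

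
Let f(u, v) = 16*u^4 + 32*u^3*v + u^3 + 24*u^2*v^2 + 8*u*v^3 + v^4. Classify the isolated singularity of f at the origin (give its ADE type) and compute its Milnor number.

The Hessian of f at 0 is [[0, 0], [0, 0]] with rank 0, so corank 2. A Groebner basis of the Jacobian ideal J(f) in C{u,v} is {v^4, u*v^2 + v^3/6, u^2}; counting standard monomials gives mu = 6. Corank 2; j^3 = u^3 is a perfect cube, so E-series; the 4-jet and mu = 6 give E_6.

Type E6, Milnor number mu = 6.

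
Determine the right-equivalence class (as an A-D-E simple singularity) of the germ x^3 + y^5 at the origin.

E_8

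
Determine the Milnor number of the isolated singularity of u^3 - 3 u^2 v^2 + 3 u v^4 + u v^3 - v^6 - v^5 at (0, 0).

7

The Hessian of f at 0 has rank 0. Corank 2; j^3 = u^3 is a perfect cube, so E-series; the 4-jet and mu = 7 give E_7.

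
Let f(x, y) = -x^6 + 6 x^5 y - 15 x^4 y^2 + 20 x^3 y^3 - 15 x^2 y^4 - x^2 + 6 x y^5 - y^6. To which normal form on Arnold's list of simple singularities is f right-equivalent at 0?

A_5

The Hessian of f at 0 is [[-2, 0], [0, 0]] with rank 1, so corank 1. A Groebner basis of the Jacobian ideal J(f) in C{x,y} is {y^5, x}; counting standard monomials gives mu = 5. Corank 1: A-series; mu = 5 gives A_5.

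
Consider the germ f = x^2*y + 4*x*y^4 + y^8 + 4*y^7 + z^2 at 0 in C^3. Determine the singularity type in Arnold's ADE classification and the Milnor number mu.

Type D_{9}, Milnor number mu = 9.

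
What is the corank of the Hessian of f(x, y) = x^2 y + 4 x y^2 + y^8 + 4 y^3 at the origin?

2

The Hessian at 0 is [[0, 0], [0, 0]] of rank 0; hence corank 2.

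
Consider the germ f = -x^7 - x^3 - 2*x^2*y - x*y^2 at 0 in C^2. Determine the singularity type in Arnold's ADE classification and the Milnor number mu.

The Hessian of f at 0 is [[0, 0], [0, 0]] with rank 0, so corank 2. A Groebner basis of the Jacobian ideal J(f) in C{x,y} is {x*y/7 + y^6 + y^2/7, x*y^2 + y^3, x^2 + x*y}; counting standard monomials gives mu = 8. Corank 2; j^3 = -x*(x + y)^2 has shape L^2 M (L != M), so D-series; mu = 8 gives D_8.

Type D_{8}, Milnor number mu = 8.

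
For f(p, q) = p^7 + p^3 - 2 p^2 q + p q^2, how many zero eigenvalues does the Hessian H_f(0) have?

2

Hessian at 0 has rank 0.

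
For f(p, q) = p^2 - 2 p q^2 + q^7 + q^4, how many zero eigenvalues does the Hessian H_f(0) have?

1

Hessian at 0 has rank 1.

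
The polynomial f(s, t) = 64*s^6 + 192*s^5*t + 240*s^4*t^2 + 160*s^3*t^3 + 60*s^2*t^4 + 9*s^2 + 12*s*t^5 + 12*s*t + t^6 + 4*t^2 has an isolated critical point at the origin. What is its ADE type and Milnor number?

Type A_5, Milnor number mu = 5.

The Hessian of f at 0 has rank 1. Corank 1: A-series; mu = 5 gives A_5.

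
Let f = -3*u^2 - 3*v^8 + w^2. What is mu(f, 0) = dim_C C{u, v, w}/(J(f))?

The Hessian of f at 0 has rank 2. Corank 1: A-series; mu = 7 gives A_7.

7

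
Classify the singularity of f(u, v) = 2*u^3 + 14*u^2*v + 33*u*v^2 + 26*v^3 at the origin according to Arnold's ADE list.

The Hessian of f at 0 has rank 0. Corank 2; j^3 = (u + 2*v)*(2*u^2 + 10*u*v + 13*v^2) splits into three distinct lines over C (the quadratic factor has nonzero discriminant), so D_4.

D_4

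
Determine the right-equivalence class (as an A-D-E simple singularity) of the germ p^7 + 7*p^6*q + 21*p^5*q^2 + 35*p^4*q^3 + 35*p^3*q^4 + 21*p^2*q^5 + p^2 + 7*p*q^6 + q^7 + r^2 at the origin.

A6

The Hessian of f at 0 has rank 2. Corank 1: A-series; mu = 6 gives A_6.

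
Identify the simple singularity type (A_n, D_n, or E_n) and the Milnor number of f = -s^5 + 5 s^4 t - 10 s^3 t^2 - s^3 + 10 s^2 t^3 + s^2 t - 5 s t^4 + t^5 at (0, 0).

Type D_6, Milnor number mu = 6.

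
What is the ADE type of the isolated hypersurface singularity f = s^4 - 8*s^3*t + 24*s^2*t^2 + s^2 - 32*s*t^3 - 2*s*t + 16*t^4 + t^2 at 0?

The Hessian of f at 0 is [[2, -2], [-2, 2]] with rank 1, so corank 1. A Groebner basis of the Jacobian ideal J(f) in C{s,t} is {t^3, s - t}; counting standard monomials gives mu = 3. Corank 1: A-series; mu = 3 gives A_3.

A_{3}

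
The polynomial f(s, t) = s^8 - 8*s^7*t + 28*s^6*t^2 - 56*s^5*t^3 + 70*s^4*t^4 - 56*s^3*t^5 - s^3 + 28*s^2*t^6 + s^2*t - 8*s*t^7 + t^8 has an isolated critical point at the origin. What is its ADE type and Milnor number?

Type D9, Milnor number mu = 9.

The Hessian of f at 0 has rank 0. Corank 2; j^3 = -s^2*(s - t) has shape L^2 M (L != M), so D-series; mu = 9 gives D_9.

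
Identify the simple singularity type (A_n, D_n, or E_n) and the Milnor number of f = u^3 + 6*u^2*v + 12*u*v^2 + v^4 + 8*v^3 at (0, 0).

Type E_{6}, Milnor number mu = 6.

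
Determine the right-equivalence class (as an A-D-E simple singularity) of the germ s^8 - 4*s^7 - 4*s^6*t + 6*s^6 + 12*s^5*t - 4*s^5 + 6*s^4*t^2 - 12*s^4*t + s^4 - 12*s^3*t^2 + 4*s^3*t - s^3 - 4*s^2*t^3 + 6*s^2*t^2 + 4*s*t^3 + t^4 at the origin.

The Hessian of f at 0 has rank 0. Corank 2; j^3 = -s^3 is a perfect cube, so E-series; the 4-jet and mu = 6 give E_6.

E_6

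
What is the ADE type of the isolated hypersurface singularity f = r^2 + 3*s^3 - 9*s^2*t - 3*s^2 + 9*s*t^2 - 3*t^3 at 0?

A_{2}

The Hessian of f at 0 is [[-6, 0, 0], [0, 0, 0], [0, 0, 2]] with rank 2, so corank 1. A Groebner basis of the Jacobian ideal J(f) in C{s,t,r} is {t^2, s, r}; counting standard monomials gives mu = 2. Corank 1: A-series; mu = 2 gives A_2.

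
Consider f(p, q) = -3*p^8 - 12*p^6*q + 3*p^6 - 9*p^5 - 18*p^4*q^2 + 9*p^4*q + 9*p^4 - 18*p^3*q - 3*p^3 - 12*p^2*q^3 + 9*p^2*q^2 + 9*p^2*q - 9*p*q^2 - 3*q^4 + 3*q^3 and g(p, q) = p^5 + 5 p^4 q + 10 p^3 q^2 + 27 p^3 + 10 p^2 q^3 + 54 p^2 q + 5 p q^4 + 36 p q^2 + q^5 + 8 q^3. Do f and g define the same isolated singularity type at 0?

The Hessian of f at 0 has rank 0. Corank 2; j^3 = -3*(p - q)^3 is a perfect cube, so E-series; the 4-jet and mu = 6 give E_6. The Hessian of g at 0 has rank 0. Corank 2; j^3 = (3*p + 2*q)^3 is a perfect cube, so E-series; the 5-jet and mu = 8 give E_8. f is E_6 but g is E_8, hence not right-equivalent.

No.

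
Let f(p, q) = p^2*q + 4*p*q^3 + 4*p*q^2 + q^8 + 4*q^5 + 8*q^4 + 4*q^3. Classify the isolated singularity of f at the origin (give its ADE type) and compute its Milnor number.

Type D_9, Milnor number mu = 9.

The Hessian of f at 0 is [[0, 0], [0, 0]] with rank 0, so corank 2. A Groebner basis of the Jacobian ideal J(f) in C{p,q} is {p^4 + 12*p^3 + 56*p^2*q + 8*p^2 + 104*p*q^2 - 8*p*q - 48*q^2, p^3*q - 3*p^3 - 12*p^2*q - p^2 - 18*p*q^2 + 2*p*q + 8*q^2, p^3/2 + p^2*q^2 + p^2*q, p*q/2 + q^3 + q^2}; counting standard monomials gives mu = 9. Corank 2; j^3 = q*(p + 2*q)^2 has shape L^2 M (L != M), so D-series; mu = 9 gives D_9.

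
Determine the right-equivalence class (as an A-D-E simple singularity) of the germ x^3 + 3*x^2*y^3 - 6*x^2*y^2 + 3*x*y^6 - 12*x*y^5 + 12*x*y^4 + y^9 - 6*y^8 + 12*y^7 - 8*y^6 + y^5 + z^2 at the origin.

The Hessian of f at 0 has rank 1. Corank 2; j^3 = x^3 is a perfect cube, so E-series; the 5-jet and mu = 8 give E_8.

E8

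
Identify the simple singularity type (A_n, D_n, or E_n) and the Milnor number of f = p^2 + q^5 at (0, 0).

Type A4, Milnor number mu = 4.

The Hessian of f at 0 has rank 1. Corank 1: A-series; mu = 4 gives A_4.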